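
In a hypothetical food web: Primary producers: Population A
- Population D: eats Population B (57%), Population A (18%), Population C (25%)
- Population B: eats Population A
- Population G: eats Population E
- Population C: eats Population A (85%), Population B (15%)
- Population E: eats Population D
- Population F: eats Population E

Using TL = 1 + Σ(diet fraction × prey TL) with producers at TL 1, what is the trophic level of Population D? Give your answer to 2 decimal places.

2.86

Population B: 1 + 1 = 2
Population C: 1 + (0.85×1 + 0.15×2) = 2.15
Population D: 1 + (0.57×2 + 0.18×1 + 0.25×2.15) = 2.8575
Population E: 1 + 2.8575 = 3.8575
Population F: 1 + 3.8575 = 4.8575
Population G: 1 + 3.8575 = 4.8575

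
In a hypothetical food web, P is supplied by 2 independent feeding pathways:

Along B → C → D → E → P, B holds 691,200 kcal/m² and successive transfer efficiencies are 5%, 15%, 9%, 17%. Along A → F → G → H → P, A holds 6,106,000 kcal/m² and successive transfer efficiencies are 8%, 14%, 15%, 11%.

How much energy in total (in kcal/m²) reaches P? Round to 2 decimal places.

1207.70 kcal/m²

Via B: 691200 × 0.05 × 0.15 × 0.09 × 0.17 = 79.3152 kcal/m²
Via A: 6106000 × 0.08 × 0.14 × 0.15 × 0.11 = 1128.3888 kcal/m²
Total at P: 79.3152 + 1128.3888 = 1207.704 kcal/m²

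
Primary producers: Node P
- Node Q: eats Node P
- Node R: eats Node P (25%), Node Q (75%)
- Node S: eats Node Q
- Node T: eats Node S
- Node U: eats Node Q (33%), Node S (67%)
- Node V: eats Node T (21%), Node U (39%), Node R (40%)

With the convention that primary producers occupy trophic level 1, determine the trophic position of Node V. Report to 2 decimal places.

4.37

Node Q: 1 + 1 = 2
Node R: 1 + (0.25×1 + 0.75×2) = 2.75
Node S: 1 + 2 = 3
Node T: 1 + 3 = 4
Node U: 1 + (0.33×2 + 0.67×3) = 3.67
Node V: 1 + (0.21×4 + 0.39×3.67 + 0.4×2.75) = 4.3713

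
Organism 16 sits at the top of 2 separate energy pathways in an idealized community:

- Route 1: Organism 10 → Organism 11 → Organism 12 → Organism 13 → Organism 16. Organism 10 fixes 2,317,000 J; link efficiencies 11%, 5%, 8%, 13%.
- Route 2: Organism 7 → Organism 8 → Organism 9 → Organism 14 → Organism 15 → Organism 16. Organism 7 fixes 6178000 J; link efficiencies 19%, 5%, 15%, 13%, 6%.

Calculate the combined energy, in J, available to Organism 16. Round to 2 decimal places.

Route 1: 2317000 × 0.11 × 0.05 × 0.08 × 0.13 = 132.5324 J
Route 2: 6178000 × 0.19 × 0.05 × 0.15 × 0.13 × 0.06 = 68.66847 J
Total at Organism 16: 132.5324 + 68.66847 = 201.20087 J

201.20 J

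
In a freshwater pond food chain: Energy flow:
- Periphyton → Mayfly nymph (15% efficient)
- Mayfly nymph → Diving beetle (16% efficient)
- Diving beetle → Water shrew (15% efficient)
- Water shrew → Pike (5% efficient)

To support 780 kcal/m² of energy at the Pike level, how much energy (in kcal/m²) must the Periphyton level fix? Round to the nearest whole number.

4333333 kcal/m²

Cumulative transfer efficiency: 0.15 × 0.16 × 0.15 × 0.05 = 0.00018
Periphyton energy = 780 / 0.00018 = 4333333 kcal/m²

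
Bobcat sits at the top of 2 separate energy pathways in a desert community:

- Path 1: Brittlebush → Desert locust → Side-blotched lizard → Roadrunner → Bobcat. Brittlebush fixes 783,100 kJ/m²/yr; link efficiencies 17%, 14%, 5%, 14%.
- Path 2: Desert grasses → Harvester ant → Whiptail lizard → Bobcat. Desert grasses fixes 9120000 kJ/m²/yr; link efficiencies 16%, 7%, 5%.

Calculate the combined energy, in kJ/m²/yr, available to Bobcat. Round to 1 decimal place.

Path 1: 783100 × 0.17 × 0.14 × 0.05 × 0.14 = 130.46446 kJ/m²/yr
Path 2: 9120000 × 0.16 × 0.07 × 0.05 = 5107.2 kJ/m²/yr
Total at Bobcat: 130.46446 + 5107.2 = 5237.66446 kJ/m²/yr

5237.7 kJ/m²/yr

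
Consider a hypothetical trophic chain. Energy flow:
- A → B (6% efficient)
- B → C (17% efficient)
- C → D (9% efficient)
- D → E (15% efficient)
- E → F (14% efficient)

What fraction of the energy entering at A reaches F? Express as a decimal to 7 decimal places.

0.0000193

Product of link efficiencies: 0.06 × 0.17 × 0.09 × 0.15 × 0.14 = 0.000019278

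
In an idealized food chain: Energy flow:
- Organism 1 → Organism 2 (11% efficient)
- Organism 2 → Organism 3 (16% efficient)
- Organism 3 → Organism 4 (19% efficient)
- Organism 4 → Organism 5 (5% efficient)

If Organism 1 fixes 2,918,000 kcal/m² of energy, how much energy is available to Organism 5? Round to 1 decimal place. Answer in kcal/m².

487.9 kcal/m²

Organism 2: 2918000 × 0.11 = 320980 kcal/m²
Organism 3: 320980 × 0.16 = 51356.8 kcal/m²
Organism 4: 51356.8 × 0.19 = 9757.792 kcal/m²
Organism 5: 9757.792 × 0.05 = 487.8896 kcal/m²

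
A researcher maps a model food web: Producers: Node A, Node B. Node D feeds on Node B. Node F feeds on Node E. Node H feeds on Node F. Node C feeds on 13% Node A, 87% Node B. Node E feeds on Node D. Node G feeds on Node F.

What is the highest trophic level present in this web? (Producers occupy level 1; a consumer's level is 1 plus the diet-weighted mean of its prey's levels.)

Node C: 1 + (0.13×1 + 0.87×1) = 2
Node D: 1 + 1 = 2
Node E: 1 + 2 = 3
Node F: 1 + 3 = 4
Node G: 1 + 4 = 5
Node H: 1 + 4 = 5

5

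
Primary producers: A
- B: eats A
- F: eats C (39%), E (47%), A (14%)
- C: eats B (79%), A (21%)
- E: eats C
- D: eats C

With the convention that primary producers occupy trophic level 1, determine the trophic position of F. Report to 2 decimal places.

4.01

B: 1 + 1 = 2
C: 1 + (0.79×2 + 0.21×1) = 2.79
D: 1 + 2.79 = 3.79
E: 1 + 2.79 = 3.79
F: 1 + (0.39×2.79 + 0.47×3.79 + 0.14×1) = 4.0094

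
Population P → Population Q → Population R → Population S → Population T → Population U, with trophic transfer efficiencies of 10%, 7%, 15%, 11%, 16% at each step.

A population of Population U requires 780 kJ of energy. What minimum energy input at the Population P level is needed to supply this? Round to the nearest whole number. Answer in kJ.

42207792 kJ

Cumulative transfer efficiency: 0.1 × 0.07 × 0.15 × 0.11 × 0.16 = 0.00001848
Population P energy = 780 / 0.00001848 = 42207792 kJ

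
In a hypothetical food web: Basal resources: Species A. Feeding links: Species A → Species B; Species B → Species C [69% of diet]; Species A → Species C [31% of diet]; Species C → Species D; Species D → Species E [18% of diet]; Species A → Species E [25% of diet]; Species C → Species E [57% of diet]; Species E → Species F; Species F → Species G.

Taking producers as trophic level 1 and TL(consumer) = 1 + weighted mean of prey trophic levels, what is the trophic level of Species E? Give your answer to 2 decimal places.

3.45

Species B: 1 + 1 = 2
Species C: 1 + (0.69×2 + 0.31×1) = 2.69
Species D: 1 + 2.69 = 3.69
Species E: 1 + (0.18×3.69 + 0.25×1 + 0.57×2.69) = 3.4475
Species F: 1 + 3.4475 = 4.4475
Species G: 1 + 4.4475 = 5.4475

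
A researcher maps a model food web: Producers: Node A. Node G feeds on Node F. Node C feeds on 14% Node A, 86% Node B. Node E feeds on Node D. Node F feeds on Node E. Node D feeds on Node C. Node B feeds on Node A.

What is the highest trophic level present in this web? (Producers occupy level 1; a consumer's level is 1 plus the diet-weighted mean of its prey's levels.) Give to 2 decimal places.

6.86

Node B: 1 + 1 = 2
Node C: 1 + (0.14×1 + 0.86×2) = 2.86
Node D: 1 + 2.86 = 3.86
Node E: 1 + 3.86 = 4.86
Node F: 1 + 4.86 = 5.86
Node G: 1 + 5.86 = 6.86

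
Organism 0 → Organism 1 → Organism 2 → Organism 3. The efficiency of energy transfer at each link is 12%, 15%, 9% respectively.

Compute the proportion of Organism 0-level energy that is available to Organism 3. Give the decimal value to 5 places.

Product of link efficiencies: 0.12 × 0.15 × 0.09 = 0.00162

0.00162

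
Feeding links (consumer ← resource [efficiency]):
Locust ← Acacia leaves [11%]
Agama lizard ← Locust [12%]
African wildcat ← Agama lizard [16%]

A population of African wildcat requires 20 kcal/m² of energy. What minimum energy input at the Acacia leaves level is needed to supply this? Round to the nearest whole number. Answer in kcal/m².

9470 kcal/m²

Cumulative transfer efficiency: 0.11 × 0.12 × 0.16 = 0.002112
Acacia leaves energy = 20 / 0.002112 = 9470 kcal/m²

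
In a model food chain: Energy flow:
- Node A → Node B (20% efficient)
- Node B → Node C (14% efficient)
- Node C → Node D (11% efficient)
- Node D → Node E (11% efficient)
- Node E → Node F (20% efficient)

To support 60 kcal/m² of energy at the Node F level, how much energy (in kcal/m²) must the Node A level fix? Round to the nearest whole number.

885478 kcal/m²

Cumulative transfer efficiency: 0.2 × 0.14 × 0.11 × 0.11 × 0.2 = 0.00006776
Node A energy = 60 / 0.00006776 = 885478 kcal/m²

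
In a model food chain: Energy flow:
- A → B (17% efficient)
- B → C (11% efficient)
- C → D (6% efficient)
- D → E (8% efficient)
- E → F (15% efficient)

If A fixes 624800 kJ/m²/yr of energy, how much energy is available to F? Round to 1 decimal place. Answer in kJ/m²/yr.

8.4 kJ/m²/yr

B: 624800 × 0.17 = 106216 kJ/m²/yr
C: 106216 × 0.11 = 11683.76 kJ/m²/yr
D: 11683.76 × 0.06 = 701.0256 kJ/m²/yr
E: 701.0256 × 0.08 = 56.082048 kJ/m²/yr
F: 56.082048 × 0.15 = 8.4123072 kJ/m²/yr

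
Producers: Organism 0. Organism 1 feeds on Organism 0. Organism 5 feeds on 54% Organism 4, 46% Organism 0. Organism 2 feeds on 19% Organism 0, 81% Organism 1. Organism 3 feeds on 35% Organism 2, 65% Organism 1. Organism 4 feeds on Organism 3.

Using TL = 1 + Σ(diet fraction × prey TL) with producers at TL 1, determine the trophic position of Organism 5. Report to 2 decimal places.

3.77

Organism 1: 1 + 1 = 2
Organism 2: 1 + (0.19×1 + 0.81×2) = 2.81
Organism 3: 1 + (0.35×2.81 + 0.65×2) = 3.2835
Organism 4: 1 + 3.2835 = 4.2835
Organism 5: 1 + (0.54×4.2835 + 0.46×1) = 3.77309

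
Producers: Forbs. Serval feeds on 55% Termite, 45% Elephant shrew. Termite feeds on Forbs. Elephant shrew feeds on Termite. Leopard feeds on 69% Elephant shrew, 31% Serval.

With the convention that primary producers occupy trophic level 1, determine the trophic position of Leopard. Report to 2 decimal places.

4.14

Termite: 1 + 1 = 2
Elephant shrew: 1 + 2 = 3
Serval: 1 + (0.55×2 + 0.45×3) = 3.45
Leopard: 1 + (0.69×3 + 0.31×3.45) = 4.1395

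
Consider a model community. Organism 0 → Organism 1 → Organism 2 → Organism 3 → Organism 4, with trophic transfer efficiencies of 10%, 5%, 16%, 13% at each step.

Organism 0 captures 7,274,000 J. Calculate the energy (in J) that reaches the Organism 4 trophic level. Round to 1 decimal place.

756.5 J

Organism 1: 7274000 × 0.1 = 727400 J
Organism 2: 727400 × 0.05 = 36370 J
Organism 3: 36370 × 0.16 = 5819.2 J
Organism 4: 5819.2 × 0.13 = 756.496 J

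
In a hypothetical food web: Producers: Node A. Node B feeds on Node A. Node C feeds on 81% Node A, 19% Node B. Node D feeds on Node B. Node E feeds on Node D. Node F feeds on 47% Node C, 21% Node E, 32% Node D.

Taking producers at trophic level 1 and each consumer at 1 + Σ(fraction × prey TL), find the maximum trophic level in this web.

4

Node B: 1 + 1 = 2
Node C: 1 + (0.81×1 + 0.19×2) = 2.19
Node D: 1 + 2 = 3
Node E: 1 + 3 = 4
Node F: 1 + (0.47×2.19 + 0.21×4 + 0.32×3) = 3.8293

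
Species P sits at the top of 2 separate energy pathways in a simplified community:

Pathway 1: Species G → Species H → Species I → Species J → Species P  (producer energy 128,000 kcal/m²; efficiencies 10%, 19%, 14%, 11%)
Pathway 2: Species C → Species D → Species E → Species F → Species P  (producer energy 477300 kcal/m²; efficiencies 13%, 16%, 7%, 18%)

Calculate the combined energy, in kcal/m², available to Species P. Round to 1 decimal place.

Pathway 1: 128000 × 0.1 × 0.19 × 0.14 × 0.11 = 37.4528 kcal/m²
Pathway 2: 477300 × 0.13 × 0.16 × 0.07 × 0.18 = 125.090784 kcal/m²
Total at Species P: 37.4528 + 125.090784 = 162.543584 kcal/m²

162.5 kcal/m²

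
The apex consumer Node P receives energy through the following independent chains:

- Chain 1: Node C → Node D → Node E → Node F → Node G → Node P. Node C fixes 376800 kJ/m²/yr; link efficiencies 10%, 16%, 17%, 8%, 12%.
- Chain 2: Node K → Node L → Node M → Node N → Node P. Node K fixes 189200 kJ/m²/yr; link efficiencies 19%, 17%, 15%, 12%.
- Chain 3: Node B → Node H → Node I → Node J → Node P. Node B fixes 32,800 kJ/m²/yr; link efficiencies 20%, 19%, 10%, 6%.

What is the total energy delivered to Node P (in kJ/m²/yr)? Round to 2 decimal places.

127.32 kJ/m²/yr

Chain 1: 376800 × 0.1 × 0.16 × 0.17 × 0.08 × 0.12 = 9.8390016 kJ/m²/yr
Chain 2: 189200 × 0.19 × 0.17 × 0.15 × 0.12 = 110.00088 kJ/m²/yr
Chain 3: 32800 × 0.2 × 0.19 × 0.1 × 0.06 = 7.4784 kJ/m²/yr
Total at Node P: 9.8390016 + 110.00088 + 7.4784 = 127.3182816 kJ/m²/yr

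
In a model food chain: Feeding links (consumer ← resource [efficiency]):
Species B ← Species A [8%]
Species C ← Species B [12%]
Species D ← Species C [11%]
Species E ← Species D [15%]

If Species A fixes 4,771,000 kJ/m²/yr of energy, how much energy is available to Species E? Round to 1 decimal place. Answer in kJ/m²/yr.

Species B: 4771000 × 0.08 = 381680 kJ/m²/yr
Species C: 381680 × 0.12 = 45801.6 kJ/m²/yr
Species D: 45801.6 × 0.11 = 5038.176 kJ/m²/yr
Species E: 5038.176 × 0.15 = 755.7264 kJ/m²/yr

755.7 kJ/m²/yr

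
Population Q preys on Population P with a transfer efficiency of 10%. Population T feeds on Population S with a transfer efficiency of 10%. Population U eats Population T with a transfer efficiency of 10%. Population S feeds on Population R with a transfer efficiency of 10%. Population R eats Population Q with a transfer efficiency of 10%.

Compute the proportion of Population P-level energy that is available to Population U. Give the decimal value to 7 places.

0.0000100

Product of link efficiencies: 0.1 × 0.1 × 0.1 × 0.1 × 0.1 = 0.00001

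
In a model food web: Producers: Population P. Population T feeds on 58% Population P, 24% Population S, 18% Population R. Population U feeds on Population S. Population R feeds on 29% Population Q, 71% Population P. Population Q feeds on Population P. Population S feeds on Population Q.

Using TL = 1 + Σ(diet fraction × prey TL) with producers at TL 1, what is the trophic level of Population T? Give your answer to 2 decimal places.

Population Q: 1 + 1 = 2
Population R: 1 + (0.29×2 + 0.71×1) = 2.29
Population S: 1 + 2 = 3
Population T: 1 + (0.58×1 + 0.24×3 + 0.18×2.29) = 2.7122
Population U: 1 + 3 = 4

2.71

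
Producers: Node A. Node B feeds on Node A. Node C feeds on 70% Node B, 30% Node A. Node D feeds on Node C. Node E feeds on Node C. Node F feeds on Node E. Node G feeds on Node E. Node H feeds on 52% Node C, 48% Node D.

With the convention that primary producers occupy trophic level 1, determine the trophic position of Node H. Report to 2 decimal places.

Node B: 1 + 1 = 2
Node C: 1 + (0.7×2 + 0.3×1) = 2.7
Node D: 1 + 2.7 = 3.7
Node E: 1 + 2.7 = 3.7
Node F: 1 + 3.7 = 4.7
Node G: 1 + 3.7 = 4.7
Node H: 1 + (0.52×2.7 + 0.48×3.7) = 4.18

4.18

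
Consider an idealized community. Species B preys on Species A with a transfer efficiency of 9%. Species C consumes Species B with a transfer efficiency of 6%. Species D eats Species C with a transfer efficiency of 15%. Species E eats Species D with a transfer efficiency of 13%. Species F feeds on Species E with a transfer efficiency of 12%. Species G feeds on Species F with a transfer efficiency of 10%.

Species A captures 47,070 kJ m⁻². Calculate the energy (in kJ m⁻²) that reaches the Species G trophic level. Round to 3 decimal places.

Species B: 47070 × 0.09 = 4236.3 kJ m⁻²
Species C: 4236.3 × 0.06 = 254.178 kJ m⁻²
Species D: 254.178 × 0.15 = 38.1267 kJ m⁻²
Species E: 38.1267 × 0.13 = 4.956471 kJ m⁻²
Species F: 4.956471 × 0.12 = 0.59477652 kJ m⁻²
Species G: 0.59477652 × 0.1 = 0.059477652 kJ m⁻²

0.059 kJ m⁻²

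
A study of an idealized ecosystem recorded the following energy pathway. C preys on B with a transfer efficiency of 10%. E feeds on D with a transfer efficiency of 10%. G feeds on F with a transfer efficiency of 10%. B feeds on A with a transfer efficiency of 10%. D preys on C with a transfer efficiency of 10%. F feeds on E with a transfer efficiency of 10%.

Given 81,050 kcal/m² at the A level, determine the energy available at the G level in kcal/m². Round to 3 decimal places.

B: 81050 × 0.1 = 8105 kcal/m²
C: 8105 × 0.1 = 810.5 kcal/m²
D: 810.5 × 0.1 = 81.05 kcal/m²
E: 81.05 × 0.1 = 8.105 kcal/m²
F: 8.105 × 0.1 = 0.8105 kcal/m²
G: 0.8105 × 0.1 = 0.08105 kcal/m²

0.081 kcal/m²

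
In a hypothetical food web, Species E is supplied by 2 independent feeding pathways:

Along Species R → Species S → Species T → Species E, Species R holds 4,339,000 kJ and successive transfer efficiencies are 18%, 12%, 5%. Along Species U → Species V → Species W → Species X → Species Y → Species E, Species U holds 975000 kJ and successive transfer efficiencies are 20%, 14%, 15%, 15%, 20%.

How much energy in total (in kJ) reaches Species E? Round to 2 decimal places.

Via Species R: 4339000 × 0.18 × 0.12 × 0.05 = 4686.12 kJ
Via Species U: 975000 × 0.2 × 0.14 × 0.15 × 0.15 × 0.2 = 122.85 kJ
Total at Species E: 4686.12 + 122.85 = 4808.97 kJ

4808.97 kJ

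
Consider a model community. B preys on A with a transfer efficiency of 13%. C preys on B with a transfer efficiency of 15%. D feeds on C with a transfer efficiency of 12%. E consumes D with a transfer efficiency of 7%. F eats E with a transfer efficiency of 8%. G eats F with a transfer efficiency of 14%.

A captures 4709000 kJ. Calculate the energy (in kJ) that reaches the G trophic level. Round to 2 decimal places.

8.64 kJ

B: 4709000 × 0.13 = 612170 kJ
C: 612170 × 0.15 = 91825.5 kJ
D: 91825.5 × 0.12 = 11019.06 kJ
E: 11019.06 × 0.07 = 771.3342 kJ
F: 771.3342 × 0.08 = 61.706736 kJ
G: 61.706736 × 0.14 = 8.63894304 kJ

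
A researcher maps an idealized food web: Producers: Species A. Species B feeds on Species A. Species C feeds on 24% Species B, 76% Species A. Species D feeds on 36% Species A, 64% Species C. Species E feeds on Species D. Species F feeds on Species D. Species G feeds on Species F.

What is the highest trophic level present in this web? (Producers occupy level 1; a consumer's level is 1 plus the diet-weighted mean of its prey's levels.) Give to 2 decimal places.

Species B: 1 + 1 = 2
Species C: 1 + (0.24×2 + 0.76×1) = 2.24
Species D: 1 + (0.36×1 + 0.64×2.24) = 2.7936
Species E: 1 + 2.7936 = 3.7936
Species F: 1 + 2.7936 = 3.7936
Species G: 1 + 3.7936 = 4.7936

4.79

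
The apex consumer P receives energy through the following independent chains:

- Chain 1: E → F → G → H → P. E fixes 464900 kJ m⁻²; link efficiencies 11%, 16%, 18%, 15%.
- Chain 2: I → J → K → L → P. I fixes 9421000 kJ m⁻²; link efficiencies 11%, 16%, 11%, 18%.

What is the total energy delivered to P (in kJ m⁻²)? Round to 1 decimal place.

Chain 1: 464900 × 0.11 × 0.16 × 0.18 × 0.15 = 220.92048 kJ m⁻²
Chain 2: 9421000 × 0.11 × 0.16 × 0.11 × 0.18 = 3283.03008 kJ m⁻²
Total at P: 220.92048 + 3283.03008 = 3503.95056 kJ m⁻²

3504.0 kJ m⁻²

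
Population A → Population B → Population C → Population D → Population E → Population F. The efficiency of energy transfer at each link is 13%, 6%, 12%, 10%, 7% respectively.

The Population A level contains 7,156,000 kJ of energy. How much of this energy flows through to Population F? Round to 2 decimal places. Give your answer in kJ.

46.89 kJ

Population B: 7156000 × 0.13 = 930280 kJ
Population C: 930280 × 0.06 = 55816.8 kJ
Population D: 55816.8 × 0.12 = 6698.016 kJ
Population E: 6698.016 × 0.1 = 669.8016 kJ
Population F: 669.8016 × 0.07 = 46.886112 kJ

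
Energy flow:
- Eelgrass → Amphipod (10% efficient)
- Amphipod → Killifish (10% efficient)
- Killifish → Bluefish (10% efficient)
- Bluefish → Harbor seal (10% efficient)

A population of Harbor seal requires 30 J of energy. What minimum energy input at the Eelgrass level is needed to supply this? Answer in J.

300000 J

Cumulative transfer efficiency: 0.1 × 0.1 × 0.1 × 0.1 = 0.0001
Eelgrass energy = 30 / 0.0001 = 300000 J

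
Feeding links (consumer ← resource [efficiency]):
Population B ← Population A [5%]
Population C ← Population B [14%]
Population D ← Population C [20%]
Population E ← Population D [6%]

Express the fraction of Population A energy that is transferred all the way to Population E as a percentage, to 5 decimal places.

Product of link efficiencies: 0.05 × 0.14 × 0.2 × 0.06 = 0.000084
As a percentage: 0.000084 × 100 = 0.00840%

0.00840%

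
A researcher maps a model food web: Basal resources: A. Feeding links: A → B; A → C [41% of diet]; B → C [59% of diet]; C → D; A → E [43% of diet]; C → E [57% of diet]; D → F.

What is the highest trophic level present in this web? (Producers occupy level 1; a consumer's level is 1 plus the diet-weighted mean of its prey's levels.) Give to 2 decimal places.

4.59

B: 1 + 1 = 2
C: 1 + (0.41×1 + 0.59×2) = 2.59
D: 1 + 2.59 = 3.59
E: 1 + (0.43×1 + 0.57×2.59) = 2.9063
F: 1 + 3.59 = 4.59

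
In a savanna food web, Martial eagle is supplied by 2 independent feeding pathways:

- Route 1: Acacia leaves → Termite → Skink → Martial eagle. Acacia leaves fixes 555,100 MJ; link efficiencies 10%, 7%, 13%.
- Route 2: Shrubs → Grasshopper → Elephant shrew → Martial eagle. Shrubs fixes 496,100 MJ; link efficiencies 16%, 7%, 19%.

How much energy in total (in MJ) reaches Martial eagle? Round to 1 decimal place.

1560.8 MJ

Route 1: 555100 × 0.1 × 0.07 × 0.13 = 505.141 MJ
Route 2: 496100 × 0.16 × 0.07 × 0.19 = 1055.7008 MJ
Total at Martial eagle: 505.141 + 1055.7008 = 1560.8418 MJ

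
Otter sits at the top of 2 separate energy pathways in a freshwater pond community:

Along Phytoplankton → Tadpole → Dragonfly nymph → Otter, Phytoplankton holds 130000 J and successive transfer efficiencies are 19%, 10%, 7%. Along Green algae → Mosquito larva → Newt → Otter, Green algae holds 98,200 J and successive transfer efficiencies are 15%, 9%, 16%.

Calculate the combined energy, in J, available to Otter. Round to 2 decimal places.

385.01 J

Via Phytoplankton: 130000 × 0.19 × 0.1 × 0.07 = 172.9 J
Via Green algae: 98200 × 0.15 × 0.09 × 0.16 = 212.112 J
Total at Otter: 172.9 + 212.112 = 385.012 J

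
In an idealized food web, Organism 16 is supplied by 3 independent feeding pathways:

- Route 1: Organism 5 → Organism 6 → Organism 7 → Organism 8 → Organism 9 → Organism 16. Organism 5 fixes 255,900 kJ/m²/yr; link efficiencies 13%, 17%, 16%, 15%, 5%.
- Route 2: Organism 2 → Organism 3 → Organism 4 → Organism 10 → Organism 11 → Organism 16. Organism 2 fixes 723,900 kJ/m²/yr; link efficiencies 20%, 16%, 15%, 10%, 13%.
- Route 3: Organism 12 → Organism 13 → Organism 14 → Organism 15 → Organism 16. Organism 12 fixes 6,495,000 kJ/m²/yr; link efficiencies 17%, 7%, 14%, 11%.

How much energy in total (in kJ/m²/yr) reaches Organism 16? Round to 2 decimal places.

1242.23 kJ/m²/yr

Route 1: 255900 × 0.13 × 0.17 × 0.16 × 0.15 × 0.05 = 6.786468 kJ/m²/yr
Route 2: 723900 × 0.2 × 0.16 × 0.15 × 0.1 × 0.13 = 45.17136 kJ/m²/yr
Route 3: 6495000 × 0.17 × 0.07 × 0.14 × 0.11 = 1190.2737 kJ/m²/yr
Total at Organism 16: 6.786468 + 45.17136 + 1190.2737 = 1242.231528 kJ/m²/yr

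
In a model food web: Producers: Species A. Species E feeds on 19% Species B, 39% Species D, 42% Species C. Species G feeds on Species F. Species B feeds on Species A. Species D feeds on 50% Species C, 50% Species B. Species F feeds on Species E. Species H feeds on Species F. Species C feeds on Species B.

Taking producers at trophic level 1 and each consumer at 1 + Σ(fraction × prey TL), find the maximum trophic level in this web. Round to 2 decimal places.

6.01

Species B: 1 + 1 = 2
Species C: 1 + 2 = 3
Species D: 1 + (0.5×3 + 0.5×2) = 3.5
Species E: 1 + (0.19×2 + 0.39×3.5 + 0.42×3) = 4.005
Species F: 1 + 4.005 = 5.005
Species G: 1 + 5.005 = 6.005
Species H: 1 + 5.005 = 6.005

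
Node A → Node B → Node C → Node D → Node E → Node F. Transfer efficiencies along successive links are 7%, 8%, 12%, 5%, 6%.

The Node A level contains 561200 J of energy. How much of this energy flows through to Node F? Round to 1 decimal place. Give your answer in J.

Node B: 561200 × 0.07 = 39284 J
Node C: 39284 × 0.08 = 3142.72 J
Node D: 3142.72 × 0.12 = 377.1264 J
Node E: 377.1264 × 0.05 = 18.85632 J
Node F: 18.85632 × 0.06 = 1.1313792 J

1.1 J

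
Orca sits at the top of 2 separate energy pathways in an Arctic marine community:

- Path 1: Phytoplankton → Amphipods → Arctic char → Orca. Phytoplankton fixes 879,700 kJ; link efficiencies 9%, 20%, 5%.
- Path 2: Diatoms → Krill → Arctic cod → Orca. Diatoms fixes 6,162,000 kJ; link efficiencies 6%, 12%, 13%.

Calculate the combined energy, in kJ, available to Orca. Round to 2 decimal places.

Path 1: 879700 × 0.09 × 0.2 × 0.05 = 791.73 kJ
Path 2: 6162000 × 0.06 × 0.12 × 0.13 = 5767.632 kJ
Total at Orca: 791.73 + 5767.632 = 6559.362 kJ

6559.36 kJ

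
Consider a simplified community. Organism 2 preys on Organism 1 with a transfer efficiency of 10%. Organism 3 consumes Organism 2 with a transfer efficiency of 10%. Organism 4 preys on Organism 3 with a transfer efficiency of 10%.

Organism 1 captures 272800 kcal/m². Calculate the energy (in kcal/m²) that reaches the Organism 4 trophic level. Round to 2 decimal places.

Organism 2: 272800 × 0.1 = 27280 kcal/m²
Organism 3: 27280 × 0.1 = 2728 kcal/m²
Organism 4: 2728 × 0.1 = 272.8 kcal/m²

272.80 kcal/m²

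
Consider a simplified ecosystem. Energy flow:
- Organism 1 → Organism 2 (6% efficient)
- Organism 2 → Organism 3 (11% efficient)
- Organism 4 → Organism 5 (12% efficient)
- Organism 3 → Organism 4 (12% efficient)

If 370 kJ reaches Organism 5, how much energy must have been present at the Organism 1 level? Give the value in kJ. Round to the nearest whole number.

3893098 kJ

Cumulative transfer efficiency: 0.06 × 0.11 × 0.12 × 0.12 = 0.00009504
Organism 1 energy = 370 / 0.00009504 = 3893098 kJ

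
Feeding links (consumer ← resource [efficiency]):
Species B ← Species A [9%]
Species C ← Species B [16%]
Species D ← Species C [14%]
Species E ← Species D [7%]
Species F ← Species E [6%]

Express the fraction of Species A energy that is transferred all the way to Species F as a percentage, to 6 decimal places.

Product of link efficiencies: 0.09 × 0.16 × 0.14 × 0.07 × 0.06 = 0.0000084672
As a percentage: 0.0000084672 × 100 = 0.000847%

0.000847%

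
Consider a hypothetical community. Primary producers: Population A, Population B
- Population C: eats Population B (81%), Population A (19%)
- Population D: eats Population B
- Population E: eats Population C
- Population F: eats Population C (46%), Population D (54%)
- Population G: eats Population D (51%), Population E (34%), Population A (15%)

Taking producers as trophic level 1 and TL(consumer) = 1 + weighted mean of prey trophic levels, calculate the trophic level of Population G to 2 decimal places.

Population C: 1 + (0.81×1 + 0.19×1) = 2
Population D: 1 + 1 = 2
Population E: 1 + 2 = 3
Population F: 1 + (0.46×2 + 0.54×2) = 3
Population G: 1 + (0.51×2 + 0.34×3 + 0.15×1) = 3.19

3.19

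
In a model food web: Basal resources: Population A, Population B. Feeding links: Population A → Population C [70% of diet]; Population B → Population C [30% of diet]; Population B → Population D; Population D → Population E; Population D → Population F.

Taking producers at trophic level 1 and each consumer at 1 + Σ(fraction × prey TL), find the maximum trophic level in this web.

3

Population C: 1 + (0.7×1 + 0.3×1) = 2
Population D: 1 + 1 = 2
Population E: 1 + 2 = 3
Population F: 1 + 2 = 3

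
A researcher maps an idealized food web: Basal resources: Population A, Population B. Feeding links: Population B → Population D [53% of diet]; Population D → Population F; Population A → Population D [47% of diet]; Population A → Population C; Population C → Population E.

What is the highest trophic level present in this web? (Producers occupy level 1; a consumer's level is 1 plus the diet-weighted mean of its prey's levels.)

3

Population C: 1 + 1 = 2
Population D: 1 + (0.47×1 + 0.53×1) = 2
Population E: 1 + 2 = 3
Population F: 1 + 2 = 3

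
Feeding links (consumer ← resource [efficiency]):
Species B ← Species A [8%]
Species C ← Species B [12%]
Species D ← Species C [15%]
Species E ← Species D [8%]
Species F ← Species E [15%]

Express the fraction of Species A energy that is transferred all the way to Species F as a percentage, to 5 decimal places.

Product of link efficiencies: 0.08 × 0.12 × 0.15 × 0.08 × 0.15 = 0.00001728
As a percentage: 0.00001728 × 100 = 0.00173%

0.00173%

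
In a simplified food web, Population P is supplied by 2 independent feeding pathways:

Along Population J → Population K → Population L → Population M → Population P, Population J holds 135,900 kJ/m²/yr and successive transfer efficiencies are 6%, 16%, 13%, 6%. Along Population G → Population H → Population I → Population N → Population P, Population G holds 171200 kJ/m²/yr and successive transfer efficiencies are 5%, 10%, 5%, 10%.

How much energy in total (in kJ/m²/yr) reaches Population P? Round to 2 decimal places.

Via Population J: 135900 × 0.06 × 0.16 × 0.13 × 0.06 = 10.176192 kJ/m²/yr
Via Population G: 171200 × 0.05 × 0.1 × 0.05 × 0.1 = 4.28 kJ/m²/yr
Total at Population P: 10.176192 + 4.28 = 14.456192 kJ/m²/yr

14.46 kJ/m²/yr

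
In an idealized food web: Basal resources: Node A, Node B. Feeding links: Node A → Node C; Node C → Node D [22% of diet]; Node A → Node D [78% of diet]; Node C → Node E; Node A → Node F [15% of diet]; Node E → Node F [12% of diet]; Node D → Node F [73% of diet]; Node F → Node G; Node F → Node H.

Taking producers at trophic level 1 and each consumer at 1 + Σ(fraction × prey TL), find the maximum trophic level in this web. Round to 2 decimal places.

Node C: 1 + 1 = 2
Node D: 1 + (0.22×2 + 0.78×1) = 2.22
Node E: 1 + 2 = 3
Node F: 1 + (0.15×1 + 0.12×3 + 0.73×2.22) = 3.1306
Node G: 1 + 3.1306 = 4.1306
Node H: 1 + 3.1306 = 4.1306

4.13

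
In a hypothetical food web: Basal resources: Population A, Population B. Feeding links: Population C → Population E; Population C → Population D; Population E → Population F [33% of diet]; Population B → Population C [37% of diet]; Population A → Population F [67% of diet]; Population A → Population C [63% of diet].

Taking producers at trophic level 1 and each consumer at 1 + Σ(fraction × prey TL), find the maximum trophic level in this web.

Population C: 1 + (0.63×1 + 0.37×1) = 2
Population D: 1 + 2 = 3
Population E: 1 + 2 = 3
Population F: 1 + (0.33×3 + 0.67×1) = 2.66

3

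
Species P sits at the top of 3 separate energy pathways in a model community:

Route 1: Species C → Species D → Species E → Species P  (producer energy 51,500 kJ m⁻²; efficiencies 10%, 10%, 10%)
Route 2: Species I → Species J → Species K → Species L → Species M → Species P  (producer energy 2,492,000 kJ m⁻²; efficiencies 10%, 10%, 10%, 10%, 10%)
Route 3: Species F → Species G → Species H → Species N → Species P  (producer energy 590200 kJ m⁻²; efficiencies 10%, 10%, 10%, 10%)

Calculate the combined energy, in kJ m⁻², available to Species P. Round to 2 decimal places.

Route 1: 51500 × 0.1 × 0.1 × 0.1 = 51.5 kJ m⁻²
Route 2: 2492000 × 0.1 × 0.1 × 0.1 × 0.1 × 0.1 = 24.92 kJ m⁻²
Route 3: 590200 × 0.1 × 0.1 × 0.1 × 0.1 = 59.02 kJ m⁻²
Total at Species P: 51.5 + 24.92 + 59.02 = 135.44 kJ m⁻²

135.44 kJ m⁻²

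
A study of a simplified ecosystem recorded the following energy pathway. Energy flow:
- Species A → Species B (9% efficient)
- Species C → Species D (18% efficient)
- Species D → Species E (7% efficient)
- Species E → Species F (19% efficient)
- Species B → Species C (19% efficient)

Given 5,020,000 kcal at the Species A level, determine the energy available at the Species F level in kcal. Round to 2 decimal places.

205.51 kcal

Species B: 5020000 × 0.09 = 451800 kcal
Species C: 451800 × 0.19 = 85842 kcal
Species D: 85842 × 0.18 = 15451.56 kcal
Species E: 15451.56 × 0.07 = 1081.6092 kcal
Species F: 1081.6092 × 0.19 = 205.505748 kcal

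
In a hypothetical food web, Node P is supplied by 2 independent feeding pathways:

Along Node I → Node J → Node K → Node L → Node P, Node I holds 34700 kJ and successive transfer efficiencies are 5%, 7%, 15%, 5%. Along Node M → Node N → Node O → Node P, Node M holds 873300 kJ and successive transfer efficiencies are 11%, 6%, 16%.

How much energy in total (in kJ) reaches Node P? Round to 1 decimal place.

Via Node I: 34700 × 0.05 × 0.07 × 0.15 × 0.05 = 0.910875 kJ
Via Node M: 873300 × 0.11 × 0.06 × 0.16 = 922.2048 kJ
Total at Node P: 0.910875 + 922.2048 = 923.115675 kJ

923.1 kJ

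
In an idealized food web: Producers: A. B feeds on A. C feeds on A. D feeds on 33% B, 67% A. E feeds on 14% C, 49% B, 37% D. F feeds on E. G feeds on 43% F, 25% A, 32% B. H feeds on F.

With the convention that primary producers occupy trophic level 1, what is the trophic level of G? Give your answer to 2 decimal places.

B: 1 + 1 = 2
C: 1 + 1 = 2
D: 1 + (0.33×2 + 0.67×1) = 2.33
E: 1 + (0.14×2 + 0.49×2 + 0.37×2.33) = 3.1221
F: 1 + 3.1221 = 4.1221
G: 1 + (0.43×4.1221 + 0.25×1 + 0.32×2) = 3.662503
H: 1 + 4.1221 = 5.1221

3.66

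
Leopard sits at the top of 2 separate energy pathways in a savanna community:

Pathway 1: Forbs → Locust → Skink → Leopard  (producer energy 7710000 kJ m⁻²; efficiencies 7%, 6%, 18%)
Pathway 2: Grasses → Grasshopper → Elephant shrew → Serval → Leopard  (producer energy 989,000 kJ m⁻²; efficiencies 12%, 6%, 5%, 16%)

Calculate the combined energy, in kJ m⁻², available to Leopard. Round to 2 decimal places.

5885.73 kJ m⁻²

Pathway 1: 7710000 × 0.07 × 0.06 × 0.18 = 5828.76 kJ m⁻²
Pathway 2: 989000 × 0.12 × 0.06 × 0.05 × 0.16 = 56.9664 kJ m⁻²
Total at Leopard: 5828.76 + 56.9664 = 5885.7264 kJ m⁻²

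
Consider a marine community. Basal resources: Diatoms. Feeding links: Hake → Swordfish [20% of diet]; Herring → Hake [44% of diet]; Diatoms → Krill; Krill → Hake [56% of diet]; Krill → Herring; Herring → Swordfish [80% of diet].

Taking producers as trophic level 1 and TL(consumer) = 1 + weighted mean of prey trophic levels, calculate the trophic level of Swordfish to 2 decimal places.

4.09

Krill: 1 + 1 = 2
Herring: 1 + 2 = 3
Hake: 1 + (0.44×3 + 0.56×2) = 3.44
Swordfish: 1 + (0.8×3 + 0.2×3.44) = 4.088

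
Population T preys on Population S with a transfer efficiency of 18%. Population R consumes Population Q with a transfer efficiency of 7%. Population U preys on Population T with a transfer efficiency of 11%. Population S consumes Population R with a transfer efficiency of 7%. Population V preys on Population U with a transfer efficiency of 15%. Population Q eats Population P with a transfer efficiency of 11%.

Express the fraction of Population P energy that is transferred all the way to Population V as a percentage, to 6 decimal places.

Product of link efficiencies: 0.11 × 0.07 × 0.07 × 0.18 × 0.11 × 0.15 = 0.00000160083
As a percentage: 0.00000160083 × 100 = 0.000160%

0.000160%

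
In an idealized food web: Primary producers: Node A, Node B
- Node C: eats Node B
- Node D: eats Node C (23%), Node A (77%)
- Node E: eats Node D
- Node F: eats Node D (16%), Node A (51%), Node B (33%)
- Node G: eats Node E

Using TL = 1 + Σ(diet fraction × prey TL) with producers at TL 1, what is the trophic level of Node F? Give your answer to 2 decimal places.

Node C: 1 + 1 = 2
Node D: 1 + (0.23×2 + 0.77×1) = 2.23
Node E: 1 + 2.23 = 3.23
Node F: 1 + (0.16×2.23 + 0.51×1 + 0.33×1) = 2.1968
Node G: 1 + 3.23 = 4.23

2.20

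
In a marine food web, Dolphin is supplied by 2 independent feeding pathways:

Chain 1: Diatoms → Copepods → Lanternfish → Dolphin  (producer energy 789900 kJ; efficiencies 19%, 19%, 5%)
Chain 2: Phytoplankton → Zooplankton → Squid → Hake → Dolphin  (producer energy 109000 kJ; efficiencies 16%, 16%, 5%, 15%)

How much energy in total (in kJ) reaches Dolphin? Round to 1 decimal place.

Chain 1: 789900 × 0.19 × 0.19 × 0.05 = 1425.7695 kJ
Chain 2: 109000 × 0.16 × 0.16 × 0.05 × 0.15 = 20.928 kJ
Total at Dolphin: 1425.7695 + 20.928 = 1446.6975 kJ

1446.7 kJ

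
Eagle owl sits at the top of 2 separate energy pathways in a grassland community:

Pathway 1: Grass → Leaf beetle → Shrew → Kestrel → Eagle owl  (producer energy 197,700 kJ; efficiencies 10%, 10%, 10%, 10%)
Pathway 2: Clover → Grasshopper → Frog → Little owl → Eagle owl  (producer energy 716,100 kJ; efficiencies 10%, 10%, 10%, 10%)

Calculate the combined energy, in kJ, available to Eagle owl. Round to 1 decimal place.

Pathway 1: 197700 × 0.1 × 0.1 × 0.1 × 0.1 = 19.77 kJ
Pathway 2: 716100 × 0.1 × 0.1 × 0.1 × 0.1 = 71.61 kJ
Total at Eagle owl: 19.77 + 71.61 = 91.38 kJ

91.4 kJ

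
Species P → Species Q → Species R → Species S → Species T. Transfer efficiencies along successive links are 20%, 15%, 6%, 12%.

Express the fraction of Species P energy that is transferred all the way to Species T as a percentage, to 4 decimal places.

0.0216%

Product of link efficiencies: 0.2 × 0.15 × 0.06 × 0.12 = 0.000216
As a percentage: 0.000216 × 100 = 0.0216%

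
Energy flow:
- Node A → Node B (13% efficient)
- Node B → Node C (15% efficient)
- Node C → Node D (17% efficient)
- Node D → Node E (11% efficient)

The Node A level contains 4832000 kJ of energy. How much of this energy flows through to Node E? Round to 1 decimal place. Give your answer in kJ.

1762.0 kJ

Node B: 4832000 × 0.13 = 628160 kJ
Node C: 628160 × 0.15 = 94224 kJ
Node D: 94224 × 0.17 = 16018.08 kJ
Node E: 16018.08 × 0.11 = 1761.9888 kJ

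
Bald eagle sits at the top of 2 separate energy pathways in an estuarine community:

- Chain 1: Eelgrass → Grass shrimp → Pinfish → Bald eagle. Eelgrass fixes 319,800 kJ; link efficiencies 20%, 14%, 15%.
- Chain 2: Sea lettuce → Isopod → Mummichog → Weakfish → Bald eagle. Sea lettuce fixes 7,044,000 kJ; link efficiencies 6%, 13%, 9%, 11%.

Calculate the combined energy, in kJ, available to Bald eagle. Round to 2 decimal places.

1887.10 kJ

Chain 1: 319800 × 0.2 × 0.14 × 0.15 = 1343.16 kJ
Chain 2: 7044000 × 0.06 × 0.13 × 0.09 × 0.11 = 543.93768 kJ
Total at Bald eagle: 1343.16 + 543.93768 = 1887.09768 kJ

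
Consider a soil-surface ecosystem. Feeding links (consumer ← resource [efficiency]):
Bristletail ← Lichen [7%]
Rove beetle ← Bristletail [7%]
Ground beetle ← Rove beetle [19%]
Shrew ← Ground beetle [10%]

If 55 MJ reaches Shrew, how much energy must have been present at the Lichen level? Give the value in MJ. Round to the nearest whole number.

Cumulative transfer efficiency: 0.07 × 0.07 × 0.19 × 0.1 = 0.0000931
Lichen energy = 55 / 0.0000931 = 590763 MJ

590763 MJ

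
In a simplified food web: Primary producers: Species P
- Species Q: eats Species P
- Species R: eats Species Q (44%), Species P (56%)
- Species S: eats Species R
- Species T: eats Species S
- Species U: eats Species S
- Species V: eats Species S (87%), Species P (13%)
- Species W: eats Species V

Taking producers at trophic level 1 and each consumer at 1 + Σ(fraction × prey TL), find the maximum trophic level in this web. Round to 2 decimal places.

5.12

Species Q: 1 + 1 = 2
Species R: 1 + (0.44×2 + 0.56×1) = 2.44
Species S: 1 + 2.44 = 3.44
Species T: 1 + 3.44 = 4.44
Species U: 1 + 3.44 = 4.44
Species V: 1 + (0.87×3.44 + 0.13×1) = 4.1228
Species W: 1 + 4.1228 = 5.1228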